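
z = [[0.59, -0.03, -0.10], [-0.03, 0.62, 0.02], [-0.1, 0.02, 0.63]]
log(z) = [[-0.54, -0.05, -0.16], [-0.05, -0.48, 0.03], [-0.16, 0.03, -0.48]]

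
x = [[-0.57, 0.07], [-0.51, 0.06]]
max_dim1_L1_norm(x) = 0.64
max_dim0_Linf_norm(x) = 0.57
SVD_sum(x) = [[-0.57, 0.07], [-0.51, 0.06]] + [[0.0,  0.0], [-0.0,  -0.0]]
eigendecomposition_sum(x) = [[-0.57, 0.07], [-0.51, 0.06]] + [[0.00, -0.00],[0.0, -0.0]]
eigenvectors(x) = [[-0.74,-0.12], [-0.67,-0.99]]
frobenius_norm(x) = 0.77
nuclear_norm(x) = 0.77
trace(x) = -0.51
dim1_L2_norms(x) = [0.57, 0.51]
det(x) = 0.00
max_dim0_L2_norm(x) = 0.76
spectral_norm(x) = 0.77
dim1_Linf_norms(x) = [0.57, 0.51]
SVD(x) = [[-0.75,-0.67], [-0.67,0.75]] @ diag([0.770387051361755, 0.0019470732242300366]) @ [[0.99,-0.12],[-0.12,-0.99]]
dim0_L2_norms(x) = [0.76, 0.09]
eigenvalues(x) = [-0.51, -0.0]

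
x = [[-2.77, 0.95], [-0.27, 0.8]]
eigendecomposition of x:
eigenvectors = [[-1.0, -0.26], [-0.08, -0.97]]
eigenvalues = [-2.7, 0.73]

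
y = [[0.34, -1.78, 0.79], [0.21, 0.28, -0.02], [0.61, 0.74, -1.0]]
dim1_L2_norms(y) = [1.98, 0.35, 1.39]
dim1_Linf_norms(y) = [1.78, 0.28, 1.0]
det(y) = -0.45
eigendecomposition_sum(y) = [[-0.14+0.00j, -0.41+0.00j, (0.49-0j)], [(0.02-0j), 0.07-0.00j, -0.08+0.00j], [(0.32-0j), (0.95-0j), -1.14+0.00j]] + [[(0.24+0.15j), -0.69+0.48j, (0.15+0.03j)], [0.09-0.08j, (0.1+0.34j), (0.03-0.06j)], [0.14-0.02j, (-0.11+0.42j), (0.07-0.04j)]] + [[(0.24-0.15j), -0.69-0.48j, 0.15-0.03j], [(0.09+0.08j), (0.1-0.34j), 0.03+0.06j], [(0.14+0.02j), -0.11-0.42j, (0.07+0.04j)]]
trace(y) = -0.38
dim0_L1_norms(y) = [1.16, 2.8, 1.81]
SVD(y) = [[-0.85, 0.53, 0.04], [0.11, 0.1, 0.99], [0.52, 0.84, -0.15]] @ diag([2.263073181292418, 0.8816636325798711, 0.22774770053961405]) @ [[0.02,0.85,-0.53],  [0.81,-0.32,-0.49],  [0.58,0.42,0.70]]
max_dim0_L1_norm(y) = 2.8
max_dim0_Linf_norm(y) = 1.78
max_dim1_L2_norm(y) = 1.98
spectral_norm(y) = 2.26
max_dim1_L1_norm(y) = 2.91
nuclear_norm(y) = 3.37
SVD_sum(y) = [[-0.04, -1.63, 1.01],[0.01, 0.22, -0.13],[0.03, 0.99, -0.61]] + [[0.38,-0.15,-0.23],  [0.07,-0.03,-0.04],  [0.60,-0.24,-0.36]] + [[0.01, 0.0, 0.01], [0.13, 0.09, 0.16], [-0.02, -0.01, -0.02]]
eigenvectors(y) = [[(-0.39+0j), (0.83+0j), 0.83-0.00j], [(0.07+0j), 0.11-0.34j, (0.11+0.34j)], [0.92+0.00j, 0.33-0.28j, 0.33+0.28j]]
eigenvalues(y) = [(-1.21+0j), (0.41+0.45j), (0.41-0.45j)]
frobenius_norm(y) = 2.44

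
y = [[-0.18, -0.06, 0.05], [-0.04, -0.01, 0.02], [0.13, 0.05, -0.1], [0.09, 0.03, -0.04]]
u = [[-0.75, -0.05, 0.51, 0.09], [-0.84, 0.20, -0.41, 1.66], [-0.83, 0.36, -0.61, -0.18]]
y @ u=[[0.14, 0.02, -0.1, -0.12],  [0.02, 0.01, -0.03, -0.02],  [-0.06, -0.03, 0.11, 0.11],  [-0.06, -0.01, 0.06, 0.07]]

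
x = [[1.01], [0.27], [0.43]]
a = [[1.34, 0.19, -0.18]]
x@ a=[[1.35, 0.19, -0.18], [0.36, 0.05, -0.05], [0.58, 0.08, -0.08]]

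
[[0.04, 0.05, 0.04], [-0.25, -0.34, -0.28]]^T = [[0.04, -0.25],[0.05, -0.34],[0.04, -0.28]]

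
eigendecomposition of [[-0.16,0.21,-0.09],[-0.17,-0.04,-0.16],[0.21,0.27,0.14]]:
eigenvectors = [[-0.02+0.49j, (-0.02-0.49j), (-0.69+0j)], [-0.35+0.35j, -0.35-0.35j, -0.01+0.00j], [0.72+0.00j, (0.72-0j), (0.73+0j)]]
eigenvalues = [0.28j, -0.28j, (-0.06+0j)]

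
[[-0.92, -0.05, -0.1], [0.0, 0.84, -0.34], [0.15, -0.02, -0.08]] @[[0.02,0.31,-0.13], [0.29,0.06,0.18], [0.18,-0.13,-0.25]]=[[-0.05,-0.28,0.14],[0.18,0.09,0.24],[-0.02,0.06,-0.00]]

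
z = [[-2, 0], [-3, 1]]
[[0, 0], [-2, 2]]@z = [[0, 0], [-2, 2]]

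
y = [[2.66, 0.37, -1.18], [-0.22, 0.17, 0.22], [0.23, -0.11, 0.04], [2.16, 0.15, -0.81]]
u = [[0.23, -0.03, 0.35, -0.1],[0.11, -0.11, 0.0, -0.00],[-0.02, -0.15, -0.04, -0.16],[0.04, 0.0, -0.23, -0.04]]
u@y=[[0.48,0.03,-0.18], [0.32,0.02,-0.15], [-0.38,-0.05,0.12], [-0.03,0.03,-0.02]]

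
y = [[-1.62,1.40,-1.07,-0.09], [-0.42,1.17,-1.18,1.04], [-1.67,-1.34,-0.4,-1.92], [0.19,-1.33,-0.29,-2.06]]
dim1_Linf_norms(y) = [1.62, 1.18, 1.92, 2.06]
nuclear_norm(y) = 8.23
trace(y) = -2.91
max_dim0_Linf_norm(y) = 2.06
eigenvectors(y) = [[(0.46+0j), (0.49+0j), -0.43+0.21j, (-0.43-0.21j)], [(0.63+0j), (0.16+0j), -0.51-0.19j, -0.51+0.19j], [-0.61+0.00j, (0.75+0j), -0.31-0.16j, -0.31+0.16j], [-0.15+0.00j, 0.42+0.00j, 0.59+0.00j, 0.59-0.00j]]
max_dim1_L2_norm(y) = 2.9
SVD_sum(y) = [[0.09, 0.4, -0.03, 0.49], [0.22, 0.96, -0.08, 1.17], [-0.36, -1.58, 0.14, -1.93], [-0.34, -1.48, 0.13, -1.81]] + [[-1.76, 0.77, -1.17, -0.39], [-0.88, 0.39, -0.59, -0.19], [-1.05, 0.46, -0.70, -0.23], [0.08, -0.03, 0.05, 0.02]] + [[0.01, 0.00, -0.02, -0.01], [0.29, 0.07, -0.34, -0.14], [-0.23, -0.06, 0.27, 0.11], [0.44, 0.11, -0.52, -0.21]] + [[0.04, 0.23, 0.15, -0.18],  [-0.04, -0.25, -0.17, 0.2],  [-0.03, -0.16, -0.11, 0.13],  [0.01, 0.07, 0.05, -0.06]]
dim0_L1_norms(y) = [3.9, 5.24, 2.94, 5.11]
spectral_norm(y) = 3.84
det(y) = -5.82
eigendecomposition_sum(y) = [[0.21+0.00j,  (0.7+0j),  -0.55+0.00j,  0.46+0.00j], [(0.29+0j),  (0.97+0j),  (-0.76+0j),  0.64+0.00j], [-0.28+0.00j,  (-0.94+0j),  (0.73+0j),  -0.62-0.00j], [(-0.07+0j),  (-0.23+0j),  0.18+0.00j,  -0.15-0.00j]] + [[(-0.78+0j), (-0.33+0j), (-0.64+0j), -1.18-0.00j], [-0.26+0.00j, -0.11+0.00j, -0.21+0.00j, (-0.39-0j)], [(-1.19+0j), -0.50+0.00j, -0.97+0.00j, (-1.79-0j)], [-0.67+0.00j, -0.28+0.00j, (-0.54+0j), (-1.01-0j)]] + [[-0.52-0.21j, 0.51+0.29j, 0.06+0.18j, 0.31-0.18j], [-0.23-0.60j, (0.15+0.65j), (-0.11+0.19j), 0.40+0.12j], [(-0.1-0.41j), 0.05+0.43j, (-0.08+0.11j), 0.25+0.11j], [(0.46+0.53j), (-0.41-0.6j), 0.04-0.23j, -0.45+0.03j]] + [[(-0.52+0.21j), 0.51-0.29j, 0.06-0.18j, 0.31+0.18j], [-0.23+0.60j, (0.15-0.65j), -0.11-0.19j, (0.4-0.12j)], [-0.10+0.41j, (0.05-0.43j), -0.08-0.11j, 0.25-0.11j], [(0.46-0.53j), -0.41+0.60j, (0.04+0.23j), (-0.45-0.03j)]]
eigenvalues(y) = [(1.76+0j), (-2.87+0j), (-0.9+0.58j), (-0.9-0.58j)]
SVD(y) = [[0.17, 0.79, 0.03, 0.59], [0.40, 0.4, 0.50, -0.66], [-0.66, 0.47, -0.41, -0.42], [-0.62, -0.03, 0.76, 0.18]] @ diag([3.83560930047216, 2.900856164856901, 0.9401737911361493, 0.5563344743981365]) @ [[0.14, 0.63, -0.05, 0.76], [-0.77, 0.34, -0.51, -0.17], [0.61, 0.16, -0.72, -0.29], [0.11, 0.68, 0.47, -0.55]]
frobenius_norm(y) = 4.93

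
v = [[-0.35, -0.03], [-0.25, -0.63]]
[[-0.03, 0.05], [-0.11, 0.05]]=v @ [[0.07,-0.13], [0.14,-0.03]]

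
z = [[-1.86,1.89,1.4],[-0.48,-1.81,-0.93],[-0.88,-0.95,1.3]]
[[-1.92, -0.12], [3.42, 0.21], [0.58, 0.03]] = z@[[-0.88,-0.05], [-1.15,-0.07], [-0.99,-0.06]]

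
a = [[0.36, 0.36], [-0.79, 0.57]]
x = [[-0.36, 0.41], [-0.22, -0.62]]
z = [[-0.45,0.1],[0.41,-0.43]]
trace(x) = -0.98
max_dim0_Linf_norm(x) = 0.62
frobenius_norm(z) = 0.75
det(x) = 0.31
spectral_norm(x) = 0.74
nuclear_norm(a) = 1.48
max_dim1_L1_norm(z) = 0.84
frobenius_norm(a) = 1.10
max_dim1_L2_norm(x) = 0.66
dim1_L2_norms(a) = [0.51, 0.97]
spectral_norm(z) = 0.72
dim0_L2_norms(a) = [0.87, 0.67]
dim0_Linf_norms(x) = [0.36, 0.62]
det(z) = 0.15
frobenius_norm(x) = 0.85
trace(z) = -0.88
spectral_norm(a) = 0.98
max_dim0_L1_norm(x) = 1.03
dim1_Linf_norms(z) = [0.45, 0.43]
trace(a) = 0.93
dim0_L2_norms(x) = [0.42, 0.74]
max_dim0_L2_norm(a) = 0.87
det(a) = 0.49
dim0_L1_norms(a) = [1.15, 0.93]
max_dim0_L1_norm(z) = 0.86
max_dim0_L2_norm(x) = 0.74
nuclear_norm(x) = 1.17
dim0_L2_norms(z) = [0.61, 0.44]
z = x @ a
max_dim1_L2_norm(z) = 0.59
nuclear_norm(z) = 0.93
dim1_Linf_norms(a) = [0.36, 0.79]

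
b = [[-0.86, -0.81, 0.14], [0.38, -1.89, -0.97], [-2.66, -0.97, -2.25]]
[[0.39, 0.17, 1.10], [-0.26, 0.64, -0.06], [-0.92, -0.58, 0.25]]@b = [[-3.20,-1.7,-2.59], [0.63,-0.94,-0.52], [-0.09,1.6,-0.13]]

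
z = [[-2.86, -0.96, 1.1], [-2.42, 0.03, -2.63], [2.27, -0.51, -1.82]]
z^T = [[-2.86, -2.42, 2.27], [-0.96, 0.03, -0.51], [1.10, -2.63, -1.82]]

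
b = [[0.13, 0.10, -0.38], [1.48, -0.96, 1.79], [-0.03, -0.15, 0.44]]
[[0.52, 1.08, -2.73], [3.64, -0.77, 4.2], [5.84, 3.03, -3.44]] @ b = [[1.75, -0.58, 0.53], [-0.79, 0.47, -0.91], [5.35, -1.81, 1.69]]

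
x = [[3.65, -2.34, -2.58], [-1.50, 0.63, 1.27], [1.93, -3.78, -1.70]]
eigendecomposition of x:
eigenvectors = [[(-0.78+0j), (-0.51-0j), (-0.51+0j)],[(0.24+0j), 0.12+0.21j, (0.12-0.21j)],[(-0.58+0j), -0.82+0.00j, -0.82-0.00j]]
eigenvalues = [(2.44+0j), (0.07+0.98j), (0.07-0.98j)]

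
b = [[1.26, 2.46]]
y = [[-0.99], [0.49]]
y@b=[[-1.25, -2.44],[0.62, 1.21]]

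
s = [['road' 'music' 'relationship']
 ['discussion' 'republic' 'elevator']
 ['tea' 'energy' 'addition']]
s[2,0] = 'tea'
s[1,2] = 'elevator'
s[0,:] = ['road', 'music', 'relationship']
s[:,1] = ['music', 'republic', 'energy']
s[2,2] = 'addition'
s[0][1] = 'music'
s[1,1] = 'republic'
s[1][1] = 'republic'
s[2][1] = 'energy'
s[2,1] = 'energy'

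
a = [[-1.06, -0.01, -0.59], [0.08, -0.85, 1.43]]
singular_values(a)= [1.8, 1.0]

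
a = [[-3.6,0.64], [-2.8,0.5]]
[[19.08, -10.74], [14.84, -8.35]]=a@[[-5.9, 3.51], [-3.37, 2.96]]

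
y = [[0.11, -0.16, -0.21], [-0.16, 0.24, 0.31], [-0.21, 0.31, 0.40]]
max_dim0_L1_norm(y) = 0.92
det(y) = -0.00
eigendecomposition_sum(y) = [[0.11, -0.16, -0.21], [-0.16, 0.24, 0.31], [-0.21, 0.31, 0.4]] + [[0.00, 0.0, -0.00], [0.00, 0.00, -0.0], [-0.0, -0.0, 0.0]] + [[-0.0, 0.0, -0.0],[0.0, -0.0, 0.0],[-0.0, 0.0, -0.0]]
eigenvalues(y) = [0.75, 0.0, -0.0]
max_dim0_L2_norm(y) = 0.55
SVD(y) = [[-0.38, -0.74, 0.56],[0.57, -0.66, -0.49],[0.73, 0.13, 0.67]] @ diag([0.74919379430398, 0.002444376052838659, 0.0016381703568186475]) @ [[-0.38,  0.57,  0.73], [-0.74,  -0.66,  0.13], [-0.56,  0.49,  -0.67]]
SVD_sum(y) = [[0.11, -0.16, -0.21], [-0.16, 0.24, 0.31], [-0.21, 0.31, 0.40]] + [[0.0, 0.0, -0.00], [0.0, 0.00, -0.0], [-0.00, -0.00, 0.00]] + [[-0.00,0.00,-0.0], [0.0,-0.0,0.00], [-0.0,0.0,-0.00]]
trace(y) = 0.75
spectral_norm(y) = 0.75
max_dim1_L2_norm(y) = 0.55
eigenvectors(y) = [[-0.38, 0.74, 0.56], [0.57, 0.66, -0.49], [0.73, -0.13, 0.67]]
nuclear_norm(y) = 0.75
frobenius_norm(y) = 0.75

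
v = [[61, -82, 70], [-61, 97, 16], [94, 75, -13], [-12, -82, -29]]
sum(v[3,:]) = -123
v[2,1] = 75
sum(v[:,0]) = 82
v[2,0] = 94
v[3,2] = -29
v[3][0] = -12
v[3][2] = -29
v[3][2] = -29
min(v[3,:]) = -82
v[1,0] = -61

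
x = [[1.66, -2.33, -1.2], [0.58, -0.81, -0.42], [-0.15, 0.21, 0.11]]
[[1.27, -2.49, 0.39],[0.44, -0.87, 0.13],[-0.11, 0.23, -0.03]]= x @ [[0.11,-0.71,-0.41],  [-0.28,0.13,-0.77],  [-0.36,0.84,0.60]]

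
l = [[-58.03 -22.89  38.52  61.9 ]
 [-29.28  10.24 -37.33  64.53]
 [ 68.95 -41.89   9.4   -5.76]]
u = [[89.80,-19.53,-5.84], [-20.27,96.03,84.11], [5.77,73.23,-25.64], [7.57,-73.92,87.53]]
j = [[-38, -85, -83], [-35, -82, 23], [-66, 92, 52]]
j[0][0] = -38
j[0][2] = -83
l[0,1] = -22.89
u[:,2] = [-5.84, 84.11, -25.64, 87.53]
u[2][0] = 5.77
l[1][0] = -29.28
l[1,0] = -29.28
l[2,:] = [68.95, -41.89, 9.4, -5.76]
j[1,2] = 23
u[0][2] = -5.84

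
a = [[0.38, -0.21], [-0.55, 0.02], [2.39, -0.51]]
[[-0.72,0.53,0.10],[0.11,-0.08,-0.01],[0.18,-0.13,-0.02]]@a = [[-0.33, 0.11], [0.06, -0.02], [0.09, -0.03]]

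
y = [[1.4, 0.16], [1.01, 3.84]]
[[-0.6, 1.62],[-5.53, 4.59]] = y @ [[-0.27, 1.05],[-1.37, 0.92]]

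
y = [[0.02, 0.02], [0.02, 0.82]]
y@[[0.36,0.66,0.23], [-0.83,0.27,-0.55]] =[[-0.01, 0.02, -0.01],[-0.67, 0.23, -0.45]]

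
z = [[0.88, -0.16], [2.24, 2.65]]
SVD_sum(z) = [[0.31, 0.35], [2.32, 2.58]] + [[0.57, -0.51],[-0.08, 0.07]]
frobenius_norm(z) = 3.58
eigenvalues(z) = [1.11, 2.42]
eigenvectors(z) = [[-0.57, 0.1], [0.82, -0.99]]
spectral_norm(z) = 3.50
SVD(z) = [[-0.13,  -0.99], [-0.99,  0.13]] @ diag([3.499883263068647, 0.7687113534298556]) @ [[-0.67, -0.74], [-0.74, 0.67]]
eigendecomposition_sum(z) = [[1.31, 0.14],  [-1.91, -0.2]] + [[-0.43, -0.3], [4.15, 2.85]]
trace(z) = 3.53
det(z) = 2.69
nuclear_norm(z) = 4.27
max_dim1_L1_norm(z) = 4.89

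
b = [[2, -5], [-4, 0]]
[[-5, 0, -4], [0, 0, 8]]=b@[[0, 0, -2], [1, 0, 0]]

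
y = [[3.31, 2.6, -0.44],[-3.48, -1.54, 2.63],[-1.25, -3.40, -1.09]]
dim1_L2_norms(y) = [4.23, 4.63, 3.78]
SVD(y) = [[-0.64, -0.10, 0.76],[0.63, -0.62, 0.46],[0.43, 0.78, 0.46]] @ diag([6.543212284896133, 3.2346786827334797, 0.585172465392844]) @ [[-0.74, -0.63, 0.23], [0.27, -0.60, -0.76], [0.61, -0.5, 0.61]]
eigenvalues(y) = [(1.13+0j), (-0.23+3.3j), (-0.23-3.3j)]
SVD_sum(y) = [[3.12, 2.64, -0.95], [-3.09, -2.61, 0.94], [-2.10, -1.77, 0.64]] + [[-0.09, 0.19, 0.24], [-0.55, 1.20, 1.53], [0.68, -1.49, -1.89]] + [[0.27, -0.22, 0.27], [0.16, -0.13, 0.16], [0.16, -0.14, 0.17]]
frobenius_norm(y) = 7.32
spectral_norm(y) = 6.54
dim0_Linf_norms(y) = [3.48, 3.4, 2.63]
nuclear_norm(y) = 10.36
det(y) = 12.39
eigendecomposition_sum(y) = [[(1.33+0j), (0.65+0j), 0.50-0.00j], [-0.98+0.00j, (-0.48+0j), (-0.37+0j)], [(0.76+0j), 0.37+0.00j, 0.29-0.00j]] + [[0.99-0.21j, 0.98-0.88j, (-0.47-0.77j)], [(-1.25+1.35j), -0.53+2.32j, 1.50+0.65j], [-1.00-1.17j, -1.88-0.67j, -0.69+1.19j]] + [[(0.99+0.21j), (0.98+0.88j), -0.47+0.77j], [(-1.25-1.35j), -0.53-2.32j, 1.50-0.65j], [(-1+1.17j), (-1.88+0.67j), (-0.69-1.19j)]]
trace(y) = 0.68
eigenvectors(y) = [[0.73+0.00j,  (0.32+0.22j),  (0.32-0.22j)], [(-0.54+0j),  -0.71+0.00j,  -0.71-0.00j], [0.42+0.00j,  0.07-0.59j,  0.07+0.59j]]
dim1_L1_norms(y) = [6.35, 7.65, 5.74]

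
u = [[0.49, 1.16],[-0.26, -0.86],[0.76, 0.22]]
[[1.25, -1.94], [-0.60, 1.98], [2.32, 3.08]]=u @ [[3.12,5.17], [-0.24,-3.86]]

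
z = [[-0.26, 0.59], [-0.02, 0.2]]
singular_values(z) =[0.67, 0.06]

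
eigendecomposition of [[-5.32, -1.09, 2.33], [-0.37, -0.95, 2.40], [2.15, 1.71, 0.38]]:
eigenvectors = [[0.92, 0.43, 0.16], [0.21, -0.86, 0.60], [-0.34, 0.28, 0.79]]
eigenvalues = [-6.44, -1.56, 2.11]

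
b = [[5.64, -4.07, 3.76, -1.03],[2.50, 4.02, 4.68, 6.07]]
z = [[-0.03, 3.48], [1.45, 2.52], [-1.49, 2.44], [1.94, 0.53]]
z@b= [[8.53, 14.11, 16.17, 21.15], [14.48, 4.23, 17.25, 13.8], [-2.30, 15.87, 5.82, 16.35], [12.27, -5.77, 9.77, 1.22]]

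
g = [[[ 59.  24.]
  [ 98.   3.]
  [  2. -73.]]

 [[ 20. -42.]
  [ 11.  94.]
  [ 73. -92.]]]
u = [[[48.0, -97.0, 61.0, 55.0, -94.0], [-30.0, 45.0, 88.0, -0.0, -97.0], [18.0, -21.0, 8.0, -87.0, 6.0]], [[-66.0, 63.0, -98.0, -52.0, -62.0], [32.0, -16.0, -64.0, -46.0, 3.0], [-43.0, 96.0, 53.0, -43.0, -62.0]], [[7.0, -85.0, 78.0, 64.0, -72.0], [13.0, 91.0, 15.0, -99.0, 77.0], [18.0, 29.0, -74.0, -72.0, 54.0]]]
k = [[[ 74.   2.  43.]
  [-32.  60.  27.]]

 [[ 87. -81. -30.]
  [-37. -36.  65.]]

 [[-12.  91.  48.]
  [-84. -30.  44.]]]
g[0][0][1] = 24.0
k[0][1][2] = 27.0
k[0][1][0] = -32.0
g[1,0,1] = -42.0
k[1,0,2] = -30.0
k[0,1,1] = 60.0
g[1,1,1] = 94.0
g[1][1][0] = 11.0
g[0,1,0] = 98.0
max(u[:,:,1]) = 96.0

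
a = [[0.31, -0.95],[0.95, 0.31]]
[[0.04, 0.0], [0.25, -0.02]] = a@[[0.25, -0.02], [0.04, -0.01]]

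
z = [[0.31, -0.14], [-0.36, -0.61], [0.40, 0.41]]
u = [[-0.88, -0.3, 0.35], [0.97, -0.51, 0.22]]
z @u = [[-0.41, -0.02, 0.08], [-0.27, 0.42, -0.26], [0.05, -0.33, 0.23]]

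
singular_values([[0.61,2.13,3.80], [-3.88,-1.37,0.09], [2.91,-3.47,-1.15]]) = [5.56, 4.71, 2.23]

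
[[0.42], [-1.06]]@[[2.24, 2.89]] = [[0.94, 1.21], [-2.37, -3.06]]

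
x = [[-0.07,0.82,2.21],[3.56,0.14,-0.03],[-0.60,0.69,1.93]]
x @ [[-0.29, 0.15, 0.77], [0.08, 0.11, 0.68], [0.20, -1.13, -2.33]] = [[0.53, -2.42, -4.65], [-1.03, 0.58, 2.91], [0.62, -2.19, -4.49]]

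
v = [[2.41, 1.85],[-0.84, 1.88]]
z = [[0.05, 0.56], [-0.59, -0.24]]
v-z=[[2.36, 1.29], [-0.25, 2.12]]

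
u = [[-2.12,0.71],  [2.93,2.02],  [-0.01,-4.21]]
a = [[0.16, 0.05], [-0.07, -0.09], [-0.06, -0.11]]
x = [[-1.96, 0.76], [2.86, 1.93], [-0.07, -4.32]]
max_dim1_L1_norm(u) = 4.95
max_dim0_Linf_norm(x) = 4.32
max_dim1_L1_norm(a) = 0.21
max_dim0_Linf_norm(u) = 4.21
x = u + a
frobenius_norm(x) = 5.92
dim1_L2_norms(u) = [2.24, 3.56, 4.21]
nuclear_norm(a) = 0.31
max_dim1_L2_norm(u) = 4.21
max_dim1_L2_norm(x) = 4.32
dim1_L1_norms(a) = [0.21, 0.16, 0.17]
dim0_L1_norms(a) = [0.29, 0.25]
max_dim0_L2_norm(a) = 0.18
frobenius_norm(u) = 5.95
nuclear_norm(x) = 8.19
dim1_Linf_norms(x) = [1.96, 2.86, 4.32]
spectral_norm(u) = 4.91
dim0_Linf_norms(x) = [2.86, 4.32]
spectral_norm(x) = 4.95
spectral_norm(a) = 0.22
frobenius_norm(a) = 0.24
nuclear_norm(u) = 8.27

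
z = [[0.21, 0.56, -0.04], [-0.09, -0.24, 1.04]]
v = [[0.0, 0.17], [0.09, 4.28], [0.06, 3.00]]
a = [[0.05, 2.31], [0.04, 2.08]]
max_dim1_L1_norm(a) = 2.36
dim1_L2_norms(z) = [0.6, 1.07]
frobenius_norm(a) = 3.11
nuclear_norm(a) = 3.11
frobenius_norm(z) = 1.23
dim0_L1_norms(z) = [0.3, 0.8, 1.08]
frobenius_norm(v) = 5.23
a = z @ v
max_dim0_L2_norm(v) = 5.23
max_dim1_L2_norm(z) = 1.07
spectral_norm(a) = 3.11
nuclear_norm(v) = 5.23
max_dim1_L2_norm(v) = 4.28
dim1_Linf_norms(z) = [0.56, 1.04]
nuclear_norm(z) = 1.65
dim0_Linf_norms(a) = [0.05, 2.31]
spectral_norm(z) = 1.09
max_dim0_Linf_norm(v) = 4.28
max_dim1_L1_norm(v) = 4.37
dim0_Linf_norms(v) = [0.09, 4.28]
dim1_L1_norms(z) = [0.81, 1.37]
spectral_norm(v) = 5.23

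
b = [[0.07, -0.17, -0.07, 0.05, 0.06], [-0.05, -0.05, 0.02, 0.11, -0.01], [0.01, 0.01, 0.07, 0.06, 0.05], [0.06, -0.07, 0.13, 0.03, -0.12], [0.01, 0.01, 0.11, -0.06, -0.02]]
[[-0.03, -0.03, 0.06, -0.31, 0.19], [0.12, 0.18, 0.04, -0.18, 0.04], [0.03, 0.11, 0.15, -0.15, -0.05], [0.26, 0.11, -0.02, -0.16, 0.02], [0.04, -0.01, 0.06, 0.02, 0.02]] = b@ [[0.09, -0.39, 0.04, -0.52, -0.8], [-0.23, 0.09, -0.18, 1.28, -1.63], [0.59, 0.61, 0.97, -0.67, 0.05], [0.77, 1.33, 0.27, -1.20, -0.74], [-1.16, -0.16, 1.39, -0.7, 0.23]]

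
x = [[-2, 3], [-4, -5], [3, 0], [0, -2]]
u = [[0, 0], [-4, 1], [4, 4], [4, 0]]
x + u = [[-2, 3], [-8, -4], [7, 4], [4, -2]]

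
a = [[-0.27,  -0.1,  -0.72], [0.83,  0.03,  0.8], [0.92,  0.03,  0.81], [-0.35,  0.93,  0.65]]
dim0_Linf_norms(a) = [0.92, 0.93, 0.81]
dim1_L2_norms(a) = [0.78, 1.15, 1.23, 1.19]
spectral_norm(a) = 1.86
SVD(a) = [[-0.4, -0.11, -0.9], [0.61, -0.2, -0.14], [0.64, -0.24, -0.35], [0.24, 0.94, -0.22]] @ diag([1.8571230366074896, 1.163141279912327, 0.20638892864127376]) @ [[0.60,0.16,0.78], [-0.59,0.75,0.30], [-0.54,-0.64,0.55]]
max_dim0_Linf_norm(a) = 0.93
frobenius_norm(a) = 2.20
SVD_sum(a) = [[-0.45, -0.12, -0.58], [0.68, 0.18, 0.88], [0.72, 0.19, 0.93], [0.27, 0.07, 0.35]] + [[0.08, -0.1, -0.04], [0.13, -0.17, -0.07], [0.16, -0.21, -0.08], [-0.64, 0.83, 0.33]] + [[0.1, 0.12, -0.1],[0.02, 0.02, -0.02],[0.04, 0.05, -0.04],[0.02, 0.03, -0.03]]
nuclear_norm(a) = 3.23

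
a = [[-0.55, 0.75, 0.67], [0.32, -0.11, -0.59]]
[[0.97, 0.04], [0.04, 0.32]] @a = [[-0.52, 0.72, 0.63], [0.08, -0.01, -0.16]]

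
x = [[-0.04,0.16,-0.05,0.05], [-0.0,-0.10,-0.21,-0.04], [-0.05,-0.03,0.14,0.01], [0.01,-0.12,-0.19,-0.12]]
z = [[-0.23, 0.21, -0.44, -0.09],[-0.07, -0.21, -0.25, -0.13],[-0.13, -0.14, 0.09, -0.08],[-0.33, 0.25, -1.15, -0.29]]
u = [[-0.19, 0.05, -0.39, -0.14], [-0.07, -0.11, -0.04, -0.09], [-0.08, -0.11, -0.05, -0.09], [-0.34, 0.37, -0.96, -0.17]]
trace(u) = -0.52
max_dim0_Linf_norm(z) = 1.15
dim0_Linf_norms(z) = [0.33, 0.25, 1.15, 0.29]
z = u + x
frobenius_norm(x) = 0.42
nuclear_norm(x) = 0.67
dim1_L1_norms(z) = [0.97, 0.66, 0.44, 2.02]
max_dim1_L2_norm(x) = 0.25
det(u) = 0.00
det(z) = -0.00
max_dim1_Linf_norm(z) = 1.15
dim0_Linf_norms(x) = [0.05, 0.16, 0.21, 0.12]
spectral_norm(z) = 1.38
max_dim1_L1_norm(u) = 1.84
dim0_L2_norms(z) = [0.43, 0.41, 1.26, 0.34]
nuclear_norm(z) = 1.92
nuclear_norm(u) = 1.45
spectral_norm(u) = 1.18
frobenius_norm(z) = 1.43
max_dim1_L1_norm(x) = 0.44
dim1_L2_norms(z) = [0.55, 0.36, 0.23, 1.26]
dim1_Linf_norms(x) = [0.16, 0.21, 0.14, 0.19]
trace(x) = -0.12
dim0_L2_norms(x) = [0.06, 0.23, 0.32, 0.14]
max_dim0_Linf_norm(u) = 0.96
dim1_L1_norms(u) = [0.77, 0.31, 0.33, 1.84]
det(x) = -0.00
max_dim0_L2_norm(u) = 1.04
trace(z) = -0.64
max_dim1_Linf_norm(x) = 0.21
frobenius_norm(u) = 1.21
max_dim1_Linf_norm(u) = 0.96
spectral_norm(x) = 0.36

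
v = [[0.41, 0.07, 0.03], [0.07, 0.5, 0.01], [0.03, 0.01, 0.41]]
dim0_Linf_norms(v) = [0.41, 0.5, 0.41]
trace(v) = 1.32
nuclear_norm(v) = 1.32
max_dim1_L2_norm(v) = 0.5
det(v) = 0.08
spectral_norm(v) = 0.54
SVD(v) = [[-0.49, 0.30, -0.82], [-0.85, -0.35, 0.38], [-0.18, 0.89, 0.43]] @ diag([0.5423517642236095, 0.416083744999291, 0.3615644907770993]) @ [[-0.49, -0.85, -0.18], [0.3, -0.35, 0.89], [-0.82, 0.38, 0.43]]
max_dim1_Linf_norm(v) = 0.5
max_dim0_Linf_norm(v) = 0.5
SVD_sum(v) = [[0.13, 0.23, 0.05],  [0.23, 0.39, 0.08],  [0.05, 0.08, 0.02]] + [[0.04, -0.04, 0.11], [-0.04, 0.05, -0.13], [0.11, -0.13, 0.33]] + [[0.24, -0.11, -0.13], [-0.11, 0.05, 0.06], [-0.13, 0.06, 0.07]]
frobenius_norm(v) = 0.77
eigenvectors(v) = [[-0.49, -0.82, 0.3], [-0.85, 0.38, -0.35], [-0.18, 0.43, 0.89]]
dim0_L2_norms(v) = [0.42, 0.5, 0.41]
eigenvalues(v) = [0.54, 0.36, 0.42]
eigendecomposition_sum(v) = [[0.13, 0.23, 0.05],  [0.23, 0.39, 0.08],  [0.05, 0.08, 0.02]] + [[0.24, -0.11, -0.13],[-0.11, 0.05, 0.06],[-0.13, 0.06, 0.07]] + [[0.04, -0.04, 0.11], [-0.04, 0.05, -0.13], [0.11, -0.13, 0.33]]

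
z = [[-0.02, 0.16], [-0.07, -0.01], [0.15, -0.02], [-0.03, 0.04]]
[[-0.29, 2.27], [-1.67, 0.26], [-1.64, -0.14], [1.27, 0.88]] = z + [[-0.27, 2.11],[-1.60, 0.27],[-1.79, -0.12],[1.3, 0.84]]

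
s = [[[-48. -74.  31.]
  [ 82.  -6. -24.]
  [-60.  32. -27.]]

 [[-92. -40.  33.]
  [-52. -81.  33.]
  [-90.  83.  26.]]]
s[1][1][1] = -81.0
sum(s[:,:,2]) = 72.0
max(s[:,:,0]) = 82.0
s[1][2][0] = -90.0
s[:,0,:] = [[-48.0, -74.0, 31.0], [-92.0, -40.0, 33.0]]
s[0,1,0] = 82.0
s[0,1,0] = 82.0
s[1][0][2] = 33.0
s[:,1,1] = [-6.0, -81.0]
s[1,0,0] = -92.0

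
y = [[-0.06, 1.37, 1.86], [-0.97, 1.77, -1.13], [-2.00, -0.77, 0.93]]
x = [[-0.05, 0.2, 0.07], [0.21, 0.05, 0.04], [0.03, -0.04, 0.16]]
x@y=[[-0.33,0.23,-0.25], [-0.14,0.35,0.37], [-0.28,-0.15,0.25]]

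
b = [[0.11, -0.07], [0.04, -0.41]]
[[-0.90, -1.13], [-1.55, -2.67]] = b@[[-6.18, -6.49], [3.18, 5.88]]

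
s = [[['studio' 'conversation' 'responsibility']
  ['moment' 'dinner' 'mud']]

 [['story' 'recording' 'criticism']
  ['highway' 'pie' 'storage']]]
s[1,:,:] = [['story', 'recording', 'criticism'], ['highway', 'pie', 'storage']]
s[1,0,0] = 'story'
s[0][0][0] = 'studio'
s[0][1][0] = 'moment'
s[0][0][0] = 'studio'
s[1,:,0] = ['story', 'highway']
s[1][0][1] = 'recording'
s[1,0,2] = 'criticism'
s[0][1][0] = 'moment'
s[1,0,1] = 'recording'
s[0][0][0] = 'studio'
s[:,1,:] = [['moment', 'dinner', 'mud'], ['highway', 'pie', 'storage']]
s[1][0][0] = 'story'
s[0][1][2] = 'mud'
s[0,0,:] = ['studio', 'conversation', 'responsibility']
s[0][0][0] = 'studio'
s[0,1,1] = 'dinner'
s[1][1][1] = 'pie'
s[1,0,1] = 'recording'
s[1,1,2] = 'storage'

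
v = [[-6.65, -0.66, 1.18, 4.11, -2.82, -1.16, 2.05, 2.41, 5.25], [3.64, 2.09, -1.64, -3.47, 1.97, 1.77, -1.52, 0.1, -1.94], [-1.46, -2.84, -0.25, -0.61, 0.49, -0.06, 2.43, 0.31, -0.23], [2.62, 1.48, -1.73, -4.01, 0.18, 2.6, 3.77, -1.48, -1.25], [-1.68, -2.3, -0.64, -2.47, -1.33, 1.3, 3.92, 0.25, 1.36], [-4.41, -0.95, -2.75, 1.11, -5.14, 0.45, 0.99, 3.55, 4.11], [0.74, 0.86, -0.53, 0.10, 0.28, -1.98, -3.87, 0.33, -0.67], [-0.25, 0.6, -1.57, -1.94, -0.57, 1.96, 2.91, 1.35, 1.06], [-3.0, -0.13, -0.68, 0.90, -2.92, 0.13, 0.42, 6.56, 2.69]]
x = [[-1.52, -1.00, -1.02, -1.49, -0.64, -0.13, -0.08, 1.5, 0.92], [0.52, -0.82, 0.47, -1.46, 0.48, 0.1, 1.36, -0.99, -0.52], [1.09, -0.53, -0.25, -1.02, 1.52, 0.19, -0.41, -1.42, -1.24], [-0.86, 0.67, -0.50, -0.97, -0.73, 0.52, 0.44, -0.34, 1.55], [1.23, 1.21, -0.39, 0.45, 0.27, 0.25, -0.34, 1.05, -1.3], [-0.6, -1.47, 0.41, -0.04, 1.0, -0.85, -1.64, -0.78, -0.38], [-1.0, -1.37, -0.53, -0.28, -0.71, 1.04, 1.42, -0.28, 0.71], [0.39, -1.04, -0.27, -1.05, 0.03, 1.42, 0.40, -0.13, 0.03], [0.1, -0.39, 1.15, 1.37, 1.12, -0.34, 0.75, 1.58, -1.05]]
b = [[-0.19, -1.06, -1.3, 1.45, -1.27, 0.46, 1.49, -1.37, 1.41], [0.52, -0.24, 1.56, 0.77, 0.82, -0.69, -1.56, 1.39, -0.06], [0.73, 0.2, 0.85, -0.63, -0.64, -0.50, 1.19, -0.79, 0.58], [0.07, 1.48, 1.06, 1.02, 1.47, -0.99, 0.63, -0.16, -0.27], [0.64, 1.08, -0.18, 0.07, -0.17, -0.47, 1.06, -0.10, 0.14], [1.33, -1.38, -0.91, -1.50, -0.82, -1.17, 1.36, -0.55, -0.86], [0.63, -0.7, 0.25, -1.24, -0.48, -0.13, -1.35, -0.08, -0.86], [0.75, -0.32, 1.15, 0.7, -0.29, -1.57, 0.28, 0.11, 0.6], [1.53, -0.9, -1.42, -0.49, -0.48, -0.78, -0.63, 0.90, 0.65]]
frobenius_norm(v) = 21.43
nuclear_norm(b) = 20.33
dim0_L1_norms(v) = [24.45, 11.91, 10.97, 18.72, 15.7, 11.41, 21.88, 16.34, 18.56]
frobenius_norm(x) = 8.15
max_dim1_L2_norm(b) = 3.59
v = b @ x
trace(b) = -0.49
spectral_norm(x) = 4.86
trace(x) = -3.90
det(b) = -81.32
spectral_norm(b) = 4.87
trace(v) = -9.53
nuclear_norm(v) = 44.74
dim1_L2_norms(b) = [3.59, 2.98, 2.17, 2.83, 1.74, 3.42, 2.3, 2.34, 2.81]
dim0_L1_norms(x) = [7.31, 8.5, 4.99, 8.13, 6.5, 4.84, 6.84, 8.07, 7.7]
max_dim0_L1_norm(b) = 9.55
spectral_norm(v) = 16.64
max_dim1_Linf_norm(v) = 6.65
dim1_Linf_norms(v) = [6.65, 3.64, 2.84, 4.01, 3.92, 5.14, 3.87, 2.91, 6.56]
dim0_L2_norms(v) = [9.92, 4.73, 4.28, 7.57, 7.02, 4.57, 8.16, 8.11, 7.78]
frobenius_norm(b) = 8.23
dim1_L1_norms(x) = [8.3, 6.72, 7.67, 6.58, 6.49, 7.17, 7.34, 4.76, 7.85]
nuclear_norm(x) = 20.33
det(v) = -4935.69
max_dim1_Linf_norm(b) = 1.57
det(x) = 61.34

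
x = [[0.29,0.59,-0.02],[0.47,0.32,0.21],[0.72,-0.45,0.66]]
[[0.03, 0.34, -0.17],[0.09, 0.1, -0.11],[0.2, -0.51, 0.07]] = x @ [[0.4, -0.16, -0.24], [-0.16, 0.65, -0.16], [-0.24, -0.16, 0.26]]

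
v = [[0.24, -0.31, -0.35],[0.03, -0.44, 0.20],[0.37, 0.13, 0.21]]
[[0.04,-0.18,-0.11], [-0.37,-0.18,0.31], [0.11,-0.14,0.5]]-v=[[-0.20,0.13,0.24],[-0.40,0.26,0.11],[-0.26,-0.27,0.29]]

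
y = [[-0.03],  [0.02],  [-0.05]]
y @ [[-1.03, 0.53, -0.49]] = [[0.03, -0.02, 0.01], [-0.02, 0.01, -0.01], [0.05, -0.03, 0.02]]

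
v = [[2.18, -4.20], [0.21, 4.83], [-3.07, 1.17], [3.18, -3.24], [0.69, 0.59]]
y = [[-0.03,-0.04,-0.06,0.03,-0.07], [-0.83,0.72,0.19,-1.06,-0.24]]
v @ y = [[3.42, -3.11, -0.93, 4.52, 0.86], [-4.02, 3.47, 0.91, -5.11, -1.17], [-0.88, 0.97, 0.41, -1.33, -0.07], [2.59, -2.46, -0.81, 3.53, 0.56], [-0.51, 0.4, 0.07, -0.6, -0.19]]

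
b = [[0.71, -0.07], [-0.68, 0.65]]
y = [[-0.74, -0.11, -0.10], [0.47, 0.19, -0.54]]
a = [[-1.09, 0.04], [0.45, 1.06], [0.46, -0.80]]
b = y @ a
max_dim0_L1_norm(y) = 1.21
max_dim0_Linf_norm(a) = 1.09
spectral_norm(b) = 1.12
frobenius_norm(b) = 1.18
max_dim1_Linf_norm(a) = 1.09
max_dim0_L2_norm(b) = 0.98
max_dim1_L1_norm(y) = 1.2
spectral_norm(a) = 1.34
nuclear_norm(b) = 1.49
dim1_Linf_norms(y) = [0.74, 0.54]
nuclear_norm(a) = 2.59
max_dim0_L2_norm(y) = 0.88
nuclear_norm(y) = 1.43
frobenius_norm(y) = 1.06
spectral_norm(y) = 0.93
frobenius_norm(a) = 1.84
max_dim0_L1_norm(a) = 2.0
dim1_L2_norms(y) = [0.75, 0.74]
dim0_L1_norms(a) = [2.0, 1.9]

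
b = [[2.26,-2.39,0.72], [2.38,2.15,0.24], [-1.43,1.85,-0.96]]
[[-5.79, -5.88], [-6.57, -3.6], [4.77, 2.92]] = b@[[-2.18, -2.44],  [-0.37, 0.79],  [-2.43, 2.12]]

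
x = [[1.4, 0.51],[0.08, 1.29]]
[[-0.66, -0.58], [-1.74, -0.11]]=x@[[0.02, -0.39], [-1.35, -0.06]]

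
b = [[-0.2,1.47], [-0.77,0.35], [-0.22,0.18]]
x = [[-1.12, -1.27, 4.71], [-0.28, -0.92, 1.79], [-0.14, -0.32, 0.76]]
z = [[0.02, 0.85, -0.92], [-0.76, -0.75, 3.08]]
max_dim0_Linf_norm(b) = 1.47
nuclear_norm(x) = 5.88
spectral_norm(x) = 5.45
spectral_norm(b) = 1.59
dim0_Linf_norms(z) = [0.76, 0.85, 3.08]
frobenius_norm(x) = 5.47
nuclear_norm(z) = 4.06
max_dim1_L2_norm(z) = 3.26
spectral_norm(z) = 3.44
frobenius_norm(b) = 1.73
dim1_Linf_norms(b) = [1.47, 0.77, 0.22]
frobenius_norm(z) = 3.49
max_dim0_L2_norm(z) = 3.21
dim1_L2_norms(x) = [5.01, 2.03, 0.84]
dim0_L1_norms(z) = [0.78, 1.6, 4.0]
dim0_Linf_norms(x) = [1.12, 1.27, 4.71]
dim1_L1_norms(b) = [1.67, 1.12, 0.4]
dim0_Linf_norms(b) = [0.77, 1.47]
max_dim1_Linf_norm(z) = 3.08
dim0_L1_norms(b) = [1.19, 2.0]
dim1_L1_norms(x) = [7.1, 2.99, 1.22]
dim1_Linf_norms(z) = [0.92, 3.08]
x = b @ z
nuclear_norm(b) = 2.28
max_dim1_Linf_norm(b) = 1.47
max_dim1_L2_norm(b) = 1.48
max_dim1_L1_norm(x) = 7.1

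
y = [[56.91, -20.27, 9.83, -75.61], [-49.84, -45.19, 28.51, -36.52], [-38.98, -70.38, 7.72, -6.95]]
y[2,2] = 7.72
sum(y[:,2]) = 46.06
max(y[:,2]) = 28.51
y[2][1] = -70.38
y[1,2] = 28.51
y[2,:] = [-38.98, -70.38, 7.72, -6.95]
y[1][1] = -45.19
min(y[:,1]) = -70.38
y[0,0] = 56.91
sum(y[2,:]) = -108.58999999999999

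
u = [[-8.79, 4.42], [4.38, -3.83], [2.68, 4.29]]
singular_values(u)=[11.36, 5.21]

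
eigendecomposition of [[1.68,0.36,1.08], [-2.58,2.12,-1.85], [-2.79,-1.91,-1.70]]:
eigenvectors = [[0.41, -0.55, 0.04], [-0.2, 0.06, -0.93], [-0.89, 0.83, 0.36]]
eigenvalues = [-0.85, 0.0, 2.95]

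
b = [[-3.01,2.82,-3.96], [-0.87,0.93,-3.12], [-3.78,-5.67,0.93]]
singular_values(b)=[7.41, 5.92, 1.2]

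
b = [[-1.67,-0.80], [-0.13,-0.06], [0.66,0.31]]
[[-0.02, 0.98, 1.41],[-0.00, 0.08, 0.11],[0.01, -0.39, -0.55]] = b@ [[0.4,-0.86,-0.53],[-0.81,0.57,-0.65]]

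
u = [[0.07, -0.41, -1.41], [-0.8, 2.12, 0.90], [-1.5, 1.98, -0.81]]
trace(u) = 1.38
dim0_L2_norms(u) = [1.7, 2.93, 1.86]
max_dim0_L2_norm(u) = 2.93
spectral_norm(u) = 3.36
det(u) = -1.68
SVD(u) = [[-0.15, 0.72, 0.67], [0.69, -0.42, 0.6], [0.71, 0.55, -0.44]] @ diag([3.357130505139749, 1.8953320121112147, 0.2634223516078098]) @ [[-0.48, 0.87, 0.07], [-0.23, -0.05, -0.97], [0.84, 0.49, -0.23]]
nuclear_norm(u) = 5.52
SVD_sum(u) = [[0.24, -0.43, -0.04], [-1.12, 2.01, 0.17], [-1.16, 2.09, 0.18]] + [[-0.32, -0.07, -1.33], [0.18, 0.04, 0.77], [-0.24, -0.05, -1.01]] + [[0.15, 0.09, -0.04], [0.13, 0.08, -0.04], [-0.10, -0.06, 0.03]]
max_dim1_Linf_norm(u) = 2.12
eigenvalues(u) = [3.1, 0.27, -1.99]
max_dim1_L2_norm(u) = 2.61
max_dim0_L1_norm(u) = 4.51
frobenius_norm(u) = 3.86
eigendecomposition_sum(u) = [[0.44,-0.95,-0.38], [-0.97,2.09,0.83], [-0.66,1.42,0.57]] + [[0.16, 0.14, -0.1], [0.09, 0.08, -0.06], [-0.05, -0.04, 0.03]] + [[-0.53, 0.4, -0.94], [0.07, -0.05, 0.13], [-0.79, 0.6, -1.41]]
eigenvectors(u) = [[-0.35, 0.83, 0.55], [0.77, 0.49, -0.07], [0.53, -0.26, 0.83]]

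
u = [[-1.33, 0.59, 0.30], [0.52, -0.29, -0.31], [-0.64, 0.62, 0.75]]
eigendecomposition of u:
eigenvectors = [[0.88, -0.24, 0.04], [-0.31, -0.82, -0.34], [0.35, 0.51, 0.94]]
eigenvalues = [-1.42, 0.05, 0.49]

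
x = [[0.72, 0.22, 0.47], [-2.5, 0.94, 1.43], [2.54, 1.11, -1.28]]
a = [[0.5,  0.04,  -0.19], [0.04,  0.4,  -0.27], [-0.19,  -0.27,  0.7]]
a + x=[[1.22,0.26,0.28], [-2.46,1.34,1.16], [2.35,0.84,-0.58]]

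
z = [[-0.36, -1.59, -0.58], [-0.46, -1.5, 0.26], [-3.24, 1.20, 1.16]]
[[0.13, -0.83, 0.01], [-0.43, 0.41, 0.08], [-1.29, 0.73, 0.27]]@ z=[[0.30, 1.05, -0.28],[-0.29, 0.16, 0.45],[-0.75, 1.28, 1.25]]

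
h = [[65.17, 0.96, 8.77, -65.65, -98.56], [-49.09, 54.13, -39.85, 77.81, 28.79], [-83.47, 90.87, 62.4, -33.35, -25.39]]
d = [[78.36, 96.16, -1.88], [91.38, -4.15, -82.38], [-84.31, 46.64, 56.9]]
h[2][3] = -33.35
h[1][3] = 77.81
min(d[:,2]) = -82.38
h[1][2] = -39.85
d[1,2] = -82.38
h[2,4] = -25.39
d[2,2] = 56.9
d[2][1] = 46.64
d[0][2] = -1.88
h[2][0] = -83.47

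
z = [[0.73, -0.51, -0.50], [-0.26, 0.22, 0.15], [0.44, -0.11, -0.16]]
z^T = [[0.73, -0.26, 0.44], [-0.51, 0.22, -0.11], [-0.50, 0.15, -0.16]]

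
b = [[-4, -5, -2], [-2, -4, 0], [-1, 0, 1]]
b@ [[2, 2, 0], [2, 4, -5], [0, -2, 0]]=[[-18, -24, 25], [-12, -20, 20], [-2, -4, 0]]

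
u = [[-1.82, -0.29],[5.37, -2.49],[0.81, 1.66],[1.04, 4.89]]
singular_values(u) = [6.31, 5.2]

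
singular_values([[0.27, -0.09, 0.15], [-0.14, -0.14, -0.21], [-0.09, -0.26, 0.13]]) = [0.39, 0.32, 0.15]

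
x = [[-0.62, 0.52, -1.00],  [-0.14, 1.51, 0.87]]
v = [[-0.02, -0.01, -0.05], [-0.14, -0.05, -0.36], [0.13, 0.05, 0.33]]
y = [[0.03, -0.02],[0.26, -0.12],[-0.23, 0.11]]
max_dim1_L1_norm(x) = 2.52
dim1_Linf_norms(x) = [1.0, 1.51]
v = y @ x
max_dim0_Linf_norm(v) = 0.36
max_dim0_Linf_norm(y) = 0.26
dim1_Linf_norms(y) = [0.03, 0.26, 0.23]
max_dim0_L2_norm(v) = 0.49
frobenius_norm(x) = 2.17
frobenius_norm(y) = 0.39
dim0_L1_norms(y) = [0.52, 0.25]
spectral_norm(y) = 0.39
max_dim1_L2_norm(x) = 1.75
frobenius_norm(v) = 0.53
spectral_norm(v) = 0.53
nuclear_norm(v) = 0.54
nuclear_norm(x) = 3.03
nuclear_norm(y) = 0.39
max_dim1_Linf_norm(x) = 1.51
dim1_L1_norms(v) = [0.08, 0.55, 0.51]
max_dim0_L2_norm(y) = 0.35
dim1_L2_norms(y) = [0.04, 0.29, 0.25]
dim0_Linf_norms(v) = [0.14, 0.05, 0.36]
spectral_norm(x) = 1.75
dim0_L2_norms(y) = [0.35, 0.16]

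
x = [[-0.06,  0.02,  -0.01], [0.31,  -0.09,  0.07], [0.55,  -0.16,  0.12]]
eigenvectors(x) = [[0.16, -0.02, -0.34], [-0.46, -0.54, -0.66], [-0.87, -0.84, 0.67]]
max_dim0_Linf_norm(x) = 0.55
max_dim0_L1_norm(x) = 0.92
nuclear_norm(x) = 0.68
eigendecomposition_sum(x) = [[-0.07, 0.02, -0.01], [0.19, -0.06, 0.03], [0.37, -0.12, 0.07]] + [[0.01, -0.0, 0.0], [0.12, -0.03, 0.03], [0.19, -0.04, 0.05]] + [[0.00, -0.0, 0.00],[0.0, -0.0, 0.00],[-0.00, 0.00, -0.00]]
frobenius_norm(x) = 0.68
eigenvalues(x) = [-0.06, 0.03, -0.0]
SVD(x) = [[-0.09, -0.91, 0.41], [0.49, -0.4, -0.78], [0.87, 0.13, 0.48]] @ diag([0.6750401927088393, 0.004442697395734287, 0.0010003336759146]) @ [[0.94,-0.27,0.21], [0.03,-0.54,-0.84], [0.34,0.79,-0.50]]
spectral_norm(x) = 0.68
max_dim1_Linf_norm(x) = 0.55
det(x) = 0.00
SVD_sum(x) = [[-0.06, 0.02, -0.01], [0.31, -0.09, 0.07], [0.55, -0.16, 0.12]] + [[-0.00, 0.00, 0.0], [-0.0, 0.00, 0.0], [0.00, -0.0, -0.00]] + [[0.0, 0.00, -0.00], [-0.0, -0.00, 0.0], [0.00, 0.0, -0.0]]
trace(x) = -0.03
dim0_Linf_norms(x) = [0.55, 0.16, 0.12]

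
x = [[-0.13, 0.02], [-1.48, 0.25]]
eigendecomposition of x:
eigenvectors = [[-0.18,-0.07], [-0.98,-1.00]]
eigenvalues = [-0.02, 0.14]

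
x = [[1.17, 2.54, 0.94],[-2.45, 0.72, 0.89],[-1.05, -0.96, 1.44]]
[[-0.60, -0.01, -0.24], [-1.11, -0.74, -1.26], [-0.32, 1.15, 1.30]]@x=[[-0.43, -1.30, -0.92],[1.84, -2.14, -3.52],[-4.56, -1.23, 2.59]]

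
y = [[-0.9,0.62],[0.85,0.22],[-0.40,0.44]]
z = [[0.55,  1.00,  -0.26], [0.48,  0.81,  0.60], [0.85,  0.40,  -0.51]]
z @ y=[[0.46, 0.45],[0.02, 0.74],[-0.22, 0.39]]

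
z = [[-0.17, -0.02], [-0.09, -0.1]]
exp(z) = [[0.84, -0.02], [-0.08, 0.91]]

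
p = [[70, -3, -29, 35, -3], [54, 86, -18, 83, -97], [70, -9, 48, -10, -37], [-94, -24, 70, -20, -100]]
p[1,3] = 83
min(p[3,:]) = -100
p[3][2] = 70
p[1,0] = 54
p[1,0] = 54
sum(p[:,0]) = 100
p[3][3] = -20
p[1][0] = 54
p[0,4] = -3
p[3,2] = 70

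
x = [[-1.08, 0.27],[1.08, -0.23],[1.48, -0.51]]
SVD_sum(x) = [[-1.07,  0.31], [1.06,  -0.30], [1.50,  -0.43]] + [[-0.01, -0.04], [0.02, 0.07], [-0.02, -0.08]]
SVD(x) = [[-0.5, 0.32], [0.50, -0.65], [0.71, 0.69]] @ diag([2.2124657844725735, 0.11872300761924162]) @ [[0.96, -0.28],[-0.28, -0.96]]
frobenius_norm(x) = 2.22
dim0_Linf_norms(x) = [1.48, 0.51]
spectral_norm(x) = 2.21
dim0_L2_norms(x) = [2.13, 0.62]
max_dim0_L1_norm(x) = 3.64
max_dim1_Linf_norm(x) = 1.48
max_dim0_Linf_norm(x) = 1.48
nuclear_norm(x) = 2.33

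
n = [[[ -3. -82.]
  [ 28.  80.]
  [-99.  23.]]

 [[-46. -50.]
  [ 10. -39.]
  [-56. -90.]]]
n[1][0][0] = -46.0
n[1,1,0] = 10.0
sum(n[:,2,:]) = -222.0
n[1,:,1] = [-50.0, -39.0, -90.0]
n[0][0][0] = -3.0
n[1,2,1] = -90.0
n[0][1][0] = 28.0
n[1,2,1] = -90.0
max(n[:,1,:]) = 80.0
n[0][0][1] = -82.0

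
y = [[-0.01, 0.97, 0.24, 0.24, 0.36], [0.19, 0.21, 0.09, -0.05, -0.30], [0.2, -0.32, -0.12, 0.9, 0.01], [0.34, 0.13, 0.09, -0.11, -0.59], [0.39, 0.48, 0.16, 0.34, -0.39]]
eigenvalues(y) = [(0.44+0j), (-0.42+0.08j), (-0.42-0.08j), (-0.01+0.01j), (-0.01-0.01j)]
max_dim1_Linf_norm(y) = 0.97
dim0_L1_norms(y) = [1.13, 2.11, 0.7, 1.64, 1.65]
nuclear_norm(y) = 3.23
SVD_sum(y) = [[0.25, 0.83, 0.24, 0.24, -0.11], [0.07, 0.25, 0.07, 0.07, -0.03], [-0.01, -0.03, -0.01, -0.01, 0.0], [0.07, 0.24, 0.07, 0.07, -0.03], [0.19, 0.62, 0.18, 0.18, -0.08]] + [[-0.12, 0.11, 0.03, -0.24, 0.11], [0.02, -0.02, -0.01, 0.04, -0.02], [0.33, -0.32, -0.09, 0.7, -0.31], [0.07, -0.07, -0.02, 0.15, -0.07], [0.13, -0.13, -0.03, 0.28, -0.12]] + [[-0.14,0.03,-0.03,0.24,0.36], [0.1,-0.02,0.02,-0.16,-0.25], [-0.13,0.03,-0.03,0.21,0.32], [0.19,-0.04,0.04,-0.33,-0.49], [0.07,-0.02,0.01,-0.12,-0.18]] + [[0.0, 0.0, -0.00, -0.00, 0.00], [-0.00, -0.00, 0.00, 0.0, -0.00], [0.00, 0.0, -0.00, -0.00, 0.00], [0.0, 0.0, -0.00, -0.0, 0.00], [-0.00, -0.00, 0.0, 0.0, -0.0]] + [[0.00, -0.00, 0.00, -0.00, 0.0],[0.00, -0.00, 0.00, -0.0, 0.00],[0.00, -0.0, 0.00, -0.00, 0.0],[0.00, -0.00, 0.0, -0.0, 0.0],[-0.00, 0.0, -0.00, 0.00, -0.0]]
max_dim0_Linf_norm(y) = 0.97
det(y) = 0.00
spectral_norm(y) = 1.23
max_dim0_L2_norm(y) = 1.16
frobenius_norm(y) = 1.87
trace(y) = -0.42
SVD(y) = [[0.76, -0.3, -0.48, -0.21, -0.25],[0.23, 0.05, 0.33, 0.7, -0.58],[-0.02, 0.87, -0.42, -0.07, -0.25],[0.22, 0.19, 0.65, -0.63, -0.30],[0.57, 0.35, 0.24, 0.23, 0.67]] @ diag([1.2349229149917915, 1.0333749622404844, 0.9576926808959124, 0.004818006250551357, 0.001759891139796215]) @ [[0.27, 0.89, 0.26, 0.26, -0.12], [0.37, -0.36, -0.1, 0.78, -0.35], [0.31, -0.07, 0.06, -0.52, -0.79], [-0.73, -0.04, 0.51, 0.22, -0.39], [-0.39, 0.29, -0.81, 0.08, -0.3]]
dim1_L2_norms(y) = [1.09, 0.43, 0.98, 0.71, 0.82]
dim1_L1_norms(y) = [1.82, 0.84, 1.55, 1.26, 1.76]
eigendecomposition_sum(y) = [[0.44+0.00j, 0.90+0.00j, (0.28+0j), (0.35+0j), -0.38-0.00j], [0.06+0.00j, 0.12+0.00j, 0.04+0.00j, 0.05+0.00j, -0.05-0.00j], [0.15+0.00j, 0.31+0.00j, (0.1+0j), 0.12+0.00j, -0.13-0.00j], [0.01+0.00j, (0.03+0j), (0.01+0j), 0.01+0.00j, (-0.01-0j)], [(0.28+0j), (0.57+0j), (0.18+0j), (0.22+0j), -0.24-0.00j]] + [[-0.23-0.43j, (0.03+0.31j), (-0.02+0.05j), (-0.05-0.43j), (0.37+0.61j)], [0.06+0.32j, 0.04-0.20j, (0.02-0.03j), -0.05+0.29j, -0.12-0.46j], [0.03-1.14j, -0.31+0.67j, (-0.1+0.07j), (0.41-0.95j), 0.05+1.68j], [0.16+0.60j, (0.05-0.39j), (0.04-0.05j), -0.06+0.55j, (-0.29-0.86j)], [0.06-0.06j, (-0.05+0.02j), -0.01-0.00j, (0.07-0.03j), -0.08+0.09j]] + [[(-0.23+0.43j), 0.03-0.31j, -0.02-0.05j, (-0.05+0.43j), 0.37-0.61j],[0.06-0.32j, (0.04+0.2j), (0.02+0.03j), -0.05-0.29j, -0.12+0.46j],[0.03+1.14j, -0.31-0.67j, (-0.1-0.07j), 0.41+0.95j, (0.05-1.68j)],[0.16-0.60j, 0.05+0.39j, 0.04+0.05j, -0.06-0.55j, (-0.29+0.86j)],[(0.06+0.06j), -0.05-0.02j, (-0.01+0j), 0.07+0.03j, -0.08-0.09j]] + [[(-0-0.01j),(0.01-0.01j),(-0-0.01j),-0.01-0.01j,0.00+0.01j],[0j,0.00+0.01j,0j,0.01-0.00j,-0.01-0.00j],[-0.01+0.00j,(-0.01-0.02j),-0.01-0.00j,(-0.02+0.01j),0.02+0.01j],[0.00+0.00j,-0.00+0.00j,-0.00+0.00j,0.00+0.00j,0.00-0.00j],[(-0-0j),0.01-0.01j,-0.00-0.00j,-0.01-0.00j,0.00+0.01j]] + [[(-0+0.01j),(0.01+0.01j),(-0+0.01j),(-0.01+0.01j),0.00-0.01j],[0.00-0.00j,0.00-0.01j,0.00-0.00j,(0.01+0j),(-0.01+0j)],[(-0.01-0j),-0.01+0.02j,(-0.01+0j),-0.02-0.01j,(0.02-0.01j)],[-0j,(-0-0j),(-0-0j),0.00-0.00j,0.00+0.00j],[(-0+0j),(0.01+0.01j),-0.00+0.00j,-0.01+0.00j,-0.01j]]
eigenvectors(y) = [[(0.81+0j), 0.30-0.17j, (0.3+0.17j), 0.16+0.43j, 0.16-0.43j], [0.11+0.00j, (-0.22+0.05j), -0.22-0.05j, -0.25-0.06j, (-0.25+0.06j)], [0.28+0.00j, 0.80+0.00j, (0.8-0j), (0.79+0j), 0.79-0.00j], [(0.03+0j), -0.42+0.13j, -0.42-0.13j, (-0.03-0.11j), -0.03+0.11j], [(0.51+0j), (0.04+0.04j), 0.04-0.04j, (0.16+0.26j), 0.16-0.26j]]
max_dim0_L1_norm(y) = 2.11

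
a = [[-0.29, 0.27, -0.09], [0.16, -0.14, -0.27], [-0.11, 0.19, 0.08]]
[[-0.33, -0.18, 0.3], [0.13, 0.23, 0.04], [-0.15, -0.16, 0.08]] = a @ [[0.63, 0.34, -0.41], [-0.51, -0.45, 0.45], [0.16, -0.42, -0.62]]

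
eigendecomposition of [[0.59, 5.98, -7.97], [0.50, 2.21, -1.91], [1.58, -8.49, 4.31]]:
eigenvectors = [[(0.87+0j), (0.87-0j), (-0.85+0j)], [0.15-0.22j, (0.15+0.22j), -0.28+0.00j], [0.15-0.38j, 0.15+0.38j, (0.44+0j)]]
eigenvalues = [(0.21+1.99j), (0.21-1.99j), (6.7+0j)]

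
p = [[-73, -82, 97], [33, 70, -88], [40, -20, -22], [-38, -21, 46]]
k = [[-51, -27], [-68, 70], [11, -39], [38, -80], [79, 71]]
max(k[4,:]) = 79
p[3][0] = -38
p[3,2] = 46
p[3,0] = -38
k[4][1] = 71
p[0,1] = -82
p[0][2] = 97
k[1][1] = 70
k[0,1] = -27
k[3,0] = 38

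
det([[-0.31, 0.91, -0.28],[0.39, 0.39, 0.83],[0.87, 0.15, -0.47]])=0.998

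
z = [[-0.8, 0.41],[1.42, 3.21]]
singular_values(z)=[3.51, 0.9]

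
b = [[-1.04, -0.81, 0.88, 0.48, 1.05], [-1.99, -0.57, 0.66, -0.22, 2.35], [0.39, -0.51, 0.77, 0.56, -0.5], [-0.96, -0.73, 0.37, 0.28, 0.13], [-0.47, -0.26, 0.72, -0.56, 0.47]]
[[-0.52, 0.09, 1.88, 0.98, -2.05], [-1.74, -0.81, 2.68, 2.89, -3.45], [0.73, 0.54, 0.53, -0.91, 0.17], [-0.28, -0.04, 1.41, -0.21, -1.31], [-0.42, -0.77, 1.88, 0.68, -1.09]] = b @ [[0.43, -0.23, -0.56, 0.14, 1.24], [-0.02, 0.99, -1.06, 0.25, -0.29], [0.21, 0.34, 1.04, 0.01, -0.71], [0.33, 1.32, -1.04, -0.27, -0.12], [-0.41, -0.27, 0.02, 1.38, -0.3]]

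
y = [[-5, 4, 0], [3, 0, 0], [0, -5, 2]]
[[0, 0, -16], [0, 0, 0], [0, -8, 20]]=y @ [[0, 0, 0], [0, 0, -4], [0, -4, 0]]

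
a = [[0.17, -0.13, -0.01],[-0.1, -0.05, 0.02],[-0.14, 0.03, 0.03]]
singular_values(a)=[0.26, 0.11, 0.01]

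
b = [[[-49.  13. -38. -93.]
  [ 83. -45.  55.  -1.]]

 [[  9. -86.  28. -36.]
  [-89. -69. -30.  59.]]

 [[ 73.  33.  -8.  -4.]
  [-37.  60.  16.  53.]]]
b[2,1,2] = 16.0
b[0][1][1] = -45.0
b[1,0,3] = -36.0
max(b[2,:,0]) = 73.0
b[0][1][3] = -1.0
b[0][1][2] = 55.0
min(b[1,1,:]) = -89.0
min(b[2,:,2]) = -8.0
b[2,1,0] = -37.0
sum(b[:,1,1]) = -54.0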